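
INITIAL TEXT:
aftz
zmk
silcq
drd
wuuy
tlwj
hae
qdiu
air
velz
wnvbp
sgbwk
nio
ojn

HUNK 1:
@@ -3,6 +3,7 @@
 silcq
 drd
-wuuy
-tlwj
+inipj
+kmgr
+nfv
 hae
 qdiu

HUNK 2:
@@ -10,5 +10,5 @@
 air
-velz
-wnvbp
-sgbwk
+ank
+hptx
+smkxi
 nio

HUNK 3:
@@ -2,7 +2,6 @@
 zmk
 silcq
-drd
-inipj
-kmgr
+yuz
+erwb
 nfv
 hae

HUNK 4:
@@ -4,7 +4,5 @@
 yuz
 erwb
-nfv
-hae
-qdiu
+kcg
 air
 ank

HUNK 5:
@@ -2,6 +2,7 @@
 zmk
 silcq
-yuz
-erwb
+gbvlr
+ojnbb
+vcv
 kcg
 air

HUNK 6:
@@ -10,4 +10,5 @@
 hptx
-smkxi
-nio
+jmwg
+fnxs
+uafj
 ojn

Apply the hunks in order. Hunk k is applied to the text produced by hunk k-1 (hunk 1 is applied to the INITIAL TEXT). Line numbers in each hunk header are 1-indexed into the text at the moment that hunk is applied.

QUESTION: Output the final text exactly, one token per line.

Answer: aftz
zmk
silcq
gbvlr
ojnbb
vcv
kcg
air
ank
hptx
jmwg
fnxs
uafj
ojn

Derivation:
Hunk 1: at line 3 remove [wuuy,tlwj] add [inipj,kmgr,nfv] -> 15 lines: aftz zmk silcq drd inipj kmgr nfv hae qdiu air velz wnvbp sgbwk nio ojn
Hunk 2: at line 10 remove [velz,wnvbp,sgbwk] add [ank,hptx,smkxi] -> 15 lines: aftz zmk silcq drd inipj kmgr nfv hae qdiu air ank hptx smkxi nio ojn
Hunk 3: at line 2 remove [drd,inipj,kmgr] add [yuz,erwb] -> 14 lines: aftz zmk silcq yuz erwb nfv hae qdiu air ank hptx smkxi nio ojn
Hunk 4: at line 4 remove [nfv,hae,qdiu] add [kcg] -> 12 lines: aftz zmk silcq yuz erwb kcg air ank hptx smkxi nio ojn
Hunk 5: at line 2 remove [yuz,erwb] add [gbvlr,ojnbb,vcv] -> 13 lines: aftz zmk silcq gbvlr ojnbb vcv kcg air ank hptx smkxi nio ojn
Hunk 6: at line 10 remove [smkxi,nio] add [jmwg,fnxs,uafj] -> 14 lines: aftz zmk silcq gbvlr ojnbb vcv kcg air ank hptx jmwg fnxs uafj ojn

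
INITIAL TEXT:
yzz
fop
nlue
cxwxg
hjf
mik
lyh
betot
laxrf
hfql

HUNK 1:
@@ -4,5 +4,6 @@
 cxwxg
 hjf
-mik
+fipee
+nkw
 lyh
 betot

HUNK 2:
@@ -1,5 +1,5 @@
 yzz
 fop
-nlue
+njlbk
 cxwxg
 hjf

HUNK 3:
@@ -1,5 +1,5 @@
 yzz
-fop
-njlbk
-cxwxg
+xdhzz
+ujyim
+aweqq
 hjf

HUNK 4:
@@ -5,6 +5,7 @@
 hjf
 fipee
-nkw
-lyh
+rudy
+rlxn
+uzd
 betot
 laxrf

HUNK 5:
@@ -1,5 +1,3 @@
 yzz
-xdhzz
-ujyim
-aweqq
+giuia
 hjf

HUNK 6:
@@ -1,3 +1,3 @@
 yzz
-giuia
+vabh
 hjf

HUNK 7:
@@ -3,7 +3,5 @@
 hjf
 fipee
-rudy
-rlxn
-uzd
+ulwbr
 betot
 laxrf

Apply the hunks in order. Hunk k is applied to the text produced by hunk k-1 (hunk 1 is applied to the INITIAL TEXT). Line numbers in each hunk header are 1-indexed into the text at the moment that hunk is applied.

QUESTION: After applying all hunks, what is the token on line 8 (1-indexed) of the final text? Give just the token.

Hunk 1: at line 4 remove [mik] add [fipee,nkw] -> 11 lines: yzz fop nlue cxwxg hjf fipee nkw lyh betot laxrf hfql
Hunk 2: at line 1 remove [nlue] add [njlbk] -> 11 lines: yzz fop njlbk cxwxg hjf fipee nkw lyh betot laxrf hfql
Hunk 3: at line 1 remove [fop,njlbk,cxwxg] add [xdhzz,ujyim,aweqq] -> 11 lines: yzz xdhzz ujyim aweqq hjf fipee nkw lyh betot laxrf hfql
Hunk 4: at line 5 remove [nkw,lyh] add [rudy,rlxn,uzd] -> 12 lines: yzz xdhzz ujyim aweqq hjf fipee rudy rlxn uzd betot laxrf hfql
Hunk 5: at line 1 remove [xdhzz,ujyim,aweqq] add [giuia] -> 10 lines: yzz giuia hjf fipee rudy rlxn uzd betot laxrf hfql
Hunk 6: at line 1 remove [giuia] add [vabh] -> 10 lines: yzz vabh hjf fipee rudy rlxn uzd betot laxrf hfql
Hunk 7: at line 3 remove [rudy,rlxn,uzd] add [ulwbr] -> 8 lines: yzz vabh hjf fipee ulwbr betot laxrf hfql
Final line 8: hfql

Answer: hfql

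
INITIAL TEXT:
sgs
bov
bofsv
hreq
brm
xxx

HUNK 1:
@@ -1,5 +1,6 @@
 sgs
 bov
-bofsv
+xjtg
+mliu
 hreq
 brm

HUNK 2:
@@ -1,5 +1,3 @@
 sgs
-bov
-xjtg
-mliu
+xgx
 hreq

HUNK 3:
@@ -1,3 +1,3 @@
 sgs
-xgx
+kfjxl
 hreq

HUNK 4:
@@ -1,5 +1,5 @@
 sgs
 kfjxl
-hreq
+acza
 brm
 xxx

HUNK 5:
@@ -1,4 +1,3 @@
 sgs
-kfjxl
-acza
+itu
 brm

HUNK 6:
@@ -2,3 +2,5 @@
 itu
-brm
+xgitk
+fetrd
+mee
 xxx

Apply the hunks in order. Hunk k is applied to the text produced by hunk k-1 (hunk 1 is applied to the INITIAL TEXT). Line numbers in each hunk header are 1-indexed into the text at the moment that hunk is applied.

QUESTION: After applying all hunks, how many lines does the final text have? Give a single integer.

Hunk 1: at line 1 remove [bofsv] add [xjtg,mliu] -> 7 lines: sgs bov xjtg mliu hreq brm xxx
Hunk 2: at line 1 remove [bov,xjtg,mliu] add [xgx] -> 5 lines: sgs xgx hreq brm xxx
Hunk 3: at line 1 remove [xgx] add [kfjxl] -> 5 lines: sgs kfjxl hreq brm xxx
Hunk 4: at line 1 remove [hreq] add [acza] -> 5 lines: sgs kfjxl acza brm xxx
Hunk 5: at line 1 remove [kfjxl,acza] add [itu] -> 4 lines: sgs itu brm xxx
Hunk 6: at line 2 remove [brm] add [xgitk,fetrd,mee] -> 6 lines: sgs itu xgitk fetrd mee xxx
Final line count: 6

Answer: 6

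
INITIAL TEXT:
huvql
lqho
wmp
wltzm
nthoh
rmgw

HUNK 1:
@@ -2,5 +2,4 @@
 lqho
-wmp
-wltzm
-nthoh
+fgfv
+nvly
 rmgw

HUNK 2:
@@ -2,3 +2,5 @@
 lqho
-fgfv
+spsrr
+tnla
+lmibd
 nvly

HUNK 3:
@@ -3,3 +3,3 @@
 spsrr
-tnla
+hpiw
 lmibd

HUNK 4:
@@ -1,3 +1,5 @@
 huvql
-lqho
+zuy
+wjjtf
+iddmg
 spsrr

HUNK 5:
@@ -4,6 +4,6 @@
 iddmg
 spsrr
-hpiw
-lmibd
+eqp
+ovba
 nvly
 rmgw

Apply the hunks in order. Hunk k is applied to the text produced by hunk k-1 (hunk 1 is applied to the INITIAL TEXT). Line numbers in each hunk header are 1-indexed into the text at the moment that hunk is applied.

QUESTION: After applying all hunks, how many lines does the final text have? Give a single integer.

Hunk 1: at line 2 remove [wmp,wltzm,nthoh] add [fgfv,nvly] -> 5 lines: huvql lqho fgfv nvly rmgw
Hunk 2: at line 2 remove [fgfv] add [spsrr,tnla,lmibd] -> 7 lines: huvql lqho spsrr tnla lmibd nvly rmgw
Hunk 3: at line 3 remove [tnla] add [hpiw] -> 7 lines: huvql lqho spsrr hpiw lmibd nvly rmgw
Hunk 4: at line 1 remove [lqho] add [zuy,wjjtf,iddmg] -> 9 lines: huvql zuy wjjtf iddmg spsrr hpiw lmibd nvly rmgw
Hunk 5: at line 4 remove [hpiw,lmibd] add [eqp,ovba] -> 9 lines: huvql zuy wjjtf iddmg spsrr eqp ovba nvly rmgw
Final line count: 9

Answer: 9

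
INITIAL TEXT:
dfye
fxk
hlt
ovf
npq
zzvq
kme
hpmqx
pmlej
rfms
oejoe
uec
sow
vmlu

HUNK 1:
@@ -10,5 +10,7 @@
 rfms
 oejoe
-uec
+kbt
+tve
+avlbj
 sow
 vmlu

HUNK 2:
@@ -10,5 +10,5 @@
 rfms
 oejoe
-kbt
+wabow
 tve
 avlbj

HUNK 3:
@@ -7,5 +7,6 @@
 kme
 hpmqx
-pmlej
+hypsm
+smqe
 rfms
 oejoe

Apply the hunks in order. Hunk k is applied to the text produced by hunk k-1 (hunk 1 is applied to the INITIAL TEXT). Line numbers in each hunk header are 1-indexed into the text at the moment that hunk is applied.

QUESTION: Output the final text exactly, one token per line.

Answer: dfye
fxk
hlt
ovf
npq
zzvq
kme
hpmqx
hypsm
smqe
rfms
oejoe
wabow
tve
avlbj
sow
vmlu

Derivation:
Hunk 1: at line 10 remove [uec] add [kbt,tve,avlbj] -> 16 lines: dfye fxk hlt ovf npq zzvq kme hpmqx pmlej rfms oejoe kbt tve avlbj sow vmlu
Hunk 2: at line 10 remove [kbt] add [wabow] -> 16 lines: dfye fxk hlt ovf npq zzvq kme hpmqx pmlej rfms oejoe wabow tve avlbj sow vmlu
Hunk 3: at line 7 remove [pmlej] add [hypsm,smqe] -> 17 lines: dfye fxk hlt ovf npq zzvq kme hpmqx hypsm smqe rfms oejoe wabow tve avlbj sow vmlu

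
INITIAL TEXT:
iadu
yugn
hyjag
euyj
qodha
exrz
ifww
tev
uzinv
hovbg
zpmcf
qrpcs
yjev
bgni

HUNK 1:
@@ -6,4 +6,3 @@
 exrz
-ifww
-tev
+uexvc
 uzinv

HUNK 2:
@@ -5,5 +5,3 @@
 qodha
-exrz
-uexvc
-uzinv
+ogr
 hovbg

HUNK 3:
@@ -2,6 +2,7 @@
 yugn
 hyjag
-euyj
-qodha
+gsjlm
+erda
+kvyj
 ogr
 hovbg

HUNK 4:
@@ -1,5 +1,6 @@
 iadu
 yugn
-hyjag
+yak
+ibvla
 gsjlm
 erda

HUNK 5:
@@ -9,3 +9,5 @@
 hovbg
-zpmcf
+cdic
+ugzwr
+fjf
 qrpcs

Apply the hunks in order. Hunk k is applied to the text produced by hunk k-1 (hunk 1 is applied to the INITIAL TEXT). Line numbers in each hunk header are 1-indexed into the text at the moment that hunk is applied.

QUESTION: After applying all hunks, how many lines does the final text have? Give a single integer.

Hunk 1: at line 6 remove [ifww,tev] add [uexvc] -> 13 lines: iadu yugn hyjag euyj qodha exrz uexvc uzinv hovbg zpmcf qrpcs yjev bgni
Hunk 2: at line 5 remove [exrz,uexvc,uzinv] add [ogr] -> 11 lines: iadu yugn hyjag euyj qodha ogr hovbg zpmcf qrpcs yjev bgni
Hunk 3: at line 2 remove [euyj,qodha] add [gsjlm,erda,kvyj] -> 12 lines: iadu yugn hyjag gsjlm erda kvyj ogr hovbg zpmcf qrpcs yjev bgni
Hunk 4: at line 1 remove [hyjag] add [yak,ibvla] -> 13 lines: iadu yugn yak ibvla gsjlm erda kvyj ogr hovbg zpmcf qrpcs yjev bgni
Hunk 5: at line 9 remove [zpmcf] add [cdic,ugzwr,fjf] -> 15 lines: iadu yugn yak ibvla gsjlm erda kvyj ogr hovbg cdic ugzwr fjf qrpcs yjev bgni
Final line count: 15

Answer: 15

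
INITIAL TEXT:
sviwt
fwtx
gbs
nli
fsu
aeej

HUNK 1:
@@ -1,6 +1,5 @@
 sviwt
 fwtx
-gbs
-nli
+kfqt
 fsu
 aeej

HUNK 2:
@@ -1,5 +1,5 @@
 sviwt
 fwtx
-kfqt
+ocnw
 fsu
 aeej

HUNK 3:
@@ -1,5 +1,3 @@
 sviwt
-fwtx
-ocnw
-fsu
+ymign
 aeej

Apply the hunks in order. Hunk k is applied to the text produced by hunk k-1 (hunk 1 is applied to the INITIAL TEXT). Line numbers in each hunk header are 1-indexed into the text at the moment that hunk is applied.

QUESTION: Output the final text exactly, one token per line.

Answer: sviwt
ymign
aeej

Derivation:
Hunk 1: at line 1 remove [gbs,nli] add [kfqt] -> 5 lines: sviwt fwtx kfqt fsu aeej
Hunk 2: at line 1 remove [kfqt] add [ocnw] -> 5 lines: sviwt fwtx ocnw fsu aeej
Hunk 3: at line 1 remove [fwtx,ocnw,fsu] add [ymign] -> 3 lines: sviwt ymign aeej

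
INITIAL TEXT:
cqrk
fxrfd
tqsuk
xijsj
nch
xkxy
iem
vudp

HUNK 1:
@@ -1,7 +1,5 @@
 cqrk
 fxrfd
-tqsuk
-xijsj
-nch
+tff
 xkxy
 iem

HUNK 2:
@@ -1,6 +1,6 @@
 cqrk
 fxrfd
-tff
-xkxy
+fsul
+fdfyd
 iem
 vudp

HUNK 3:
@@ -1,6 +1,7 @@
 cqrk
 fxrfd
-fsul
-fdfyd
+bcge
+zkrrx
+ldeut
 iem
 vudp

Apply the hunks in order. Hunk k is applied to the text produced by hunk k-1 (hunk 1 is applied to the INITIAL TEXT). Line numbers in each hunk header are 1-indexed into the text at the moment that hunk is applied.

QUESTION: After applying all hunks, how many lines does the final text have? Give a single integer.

Answer: 7

Derivation:
Hunk 1: at line 1 remove [tqsuk,xijsj,nch] add [tff] -> 6 lines: cqrk fxrfd tff xkxy iem vudp
Hunk 2: at line 1 remove [tff,xkxy] add [fsul,fdfyd] -> 6 lines: cqrk fxrfd fsul fdfyd iem vudp
Hunk 3: at line 1 remove [fsul,fdfyd] add [bcge,zkrrx,ldeut] -> 7 lines: cqrk fxrfd bcge zkrrx ldeut iem vudp
Final line count: 7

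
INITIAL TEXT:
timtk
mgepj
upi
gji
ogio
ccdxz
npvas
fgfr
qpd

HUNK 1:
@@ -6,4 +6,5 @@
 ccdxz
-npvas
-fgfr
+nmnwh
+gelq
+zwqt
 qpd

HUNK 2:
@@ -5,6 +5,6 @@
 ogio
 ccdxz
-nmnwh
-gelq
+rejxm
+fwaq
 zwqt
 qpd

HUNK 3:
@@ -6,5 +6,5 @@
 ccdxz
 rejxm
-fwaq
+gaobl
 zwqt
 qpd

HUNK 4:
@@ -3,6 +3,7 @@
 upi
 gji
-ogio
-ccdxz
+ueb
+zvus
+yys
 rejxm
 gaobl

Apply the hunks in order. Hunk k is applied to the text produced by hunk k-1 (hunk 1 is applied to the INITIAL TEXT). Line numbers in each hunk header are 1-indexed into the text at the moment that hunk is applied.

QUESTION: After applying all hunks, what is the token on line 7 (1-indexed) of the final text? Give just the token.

Answer: yys

Derivation:
Hunk 1: at line 6 remove [npvas,fgfr] add [nmnwh,gelq,zwqt] -> 10 lines: timtk mgepj upi gji ogio ccdxz nmnwh gelq zwqt qpd
Hunk 2: at line 5 remove [nmnwh,gelq] add [rejxm,fwaq] -> 10 lines: timtk mgepj upi gji ogio ccdxz rejxm fwaq zwqt qpd
Hunk 3: at line 6 remove [fwaq] add [gaobl] -> 10 lines: timtk mgepj upi gji ogio ccdxz rejxm gaobl zwqt qpd
Hunk 4: at line 3 remove [ogio,ccdxz] add [ueb,zvus,yys] -> 11 lines: timtk mgepj upi gji ueb zvus yys rejxm gaobl zwqt qpd
Final line 7: yys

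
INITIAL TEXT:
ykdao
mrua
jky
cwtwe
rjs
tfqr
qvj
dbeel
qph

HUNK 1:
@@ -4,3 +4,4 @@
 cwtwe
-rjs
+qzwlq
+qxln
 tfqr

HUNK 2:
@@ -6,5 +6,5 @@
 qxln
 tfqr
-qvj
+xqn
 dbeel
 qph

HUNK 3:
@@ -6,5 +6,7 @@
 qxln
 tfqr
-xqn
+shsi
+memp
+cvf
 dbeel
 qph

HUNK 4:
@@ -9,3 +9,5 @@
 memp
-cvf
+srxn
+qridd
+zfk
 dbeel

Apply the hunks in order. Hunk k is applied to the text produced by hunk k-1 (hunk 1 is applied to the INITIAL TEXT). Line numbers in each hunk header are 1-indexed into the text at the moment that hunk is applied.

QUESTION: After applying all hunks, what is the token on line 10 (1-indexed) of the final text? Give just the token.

Hunk 1: at line 4 remove [rjs] add [qzwlq,qxln] -> 10 lines: ykdao mrua jky cwtwe qzwlq qxln tfqr qvj dbeel qph
Hunk 2: at line 6 remove [qvj] add [xqn] -> 10 lines: ykdao mrua jky cwtwe qzwlq qxln tfqr xqn dbeel qph
Hunk 3: at line 6 remove [xqn] add [shsi,memp,cvf] -> 12 lines: ykdao mrua jky cwtwe qzwlq qxln tfqr shsi memp cvf dbeel qph
Hunk 4: at line 9 remove [cvf] add [srxn,qridd,zfk] -> 14 lines: ykdao mrua jky cwtwe qzwlq qxln tfqr shsi memp srxn qridd zfk dbeel qph
Final line 10: srxn

Answer: srxn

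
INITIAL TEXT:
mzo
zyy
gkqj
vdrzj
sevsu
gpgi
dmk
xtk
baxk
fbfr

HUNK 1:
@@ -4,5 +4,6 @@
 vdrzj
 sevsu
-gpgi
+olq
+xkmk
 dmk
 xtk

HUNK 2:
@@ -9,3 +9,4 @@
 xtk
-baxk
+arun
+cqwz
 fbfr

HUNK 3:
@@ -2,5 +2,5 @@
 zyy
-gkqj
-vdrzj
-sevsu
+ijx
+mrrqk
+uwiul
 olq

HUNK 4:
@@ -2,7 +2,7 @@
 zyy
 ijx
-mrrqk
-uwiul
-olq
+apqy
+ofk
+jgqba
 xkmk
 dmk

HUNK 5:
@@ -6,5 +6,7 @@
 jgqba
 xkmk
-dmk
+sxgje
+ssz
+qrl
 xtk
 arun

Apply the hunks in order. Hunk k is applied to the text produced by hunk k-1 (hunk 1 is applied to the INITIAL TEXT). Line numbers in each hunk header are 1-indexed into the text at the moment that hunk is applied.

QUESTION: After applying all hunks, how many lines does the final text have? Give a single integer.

Hunk 1: at line 4 remove [gpgi] add [olq,xkmk] -> 11 lines: mzo zyy gkqj vdrzj sevsu olq xkmk dmk xtk baxk fbfr
Hunk 2: at line 9 remove [baxk] add [arun,cqwz] -> 12 lines: mzo zyy gkqj vdrzj sevsu olq xkmk dmk xtk arun cqwz fbfr
Hunk 3: at line 2 remove [gkqj,vdrzj,sevsu] add [ijx,mrrqk,uwiul] -> 12 lines: mzo zyy ijx mrrqk uwiul olq xkmk dmk xtk arun cqwz fbfr
Hunk 4: at line 2 remove [mrrqk,uwiul,olq] add [apqy,ofk,jgqba] -> 12 lines: mzo zyy ijx apqy ofk jgqba xkmk dmk xtk arun cqwz fbfr
Hunk 5: at line 6 remove [dmk] add [sxgje,ssz,qrl] -> 14 lines: mzo zyy ijx apqy ofk jgqba xkmk sxgje ssz qrl xtk arun cqwz fbfr
Final line count: 14

Answer: 14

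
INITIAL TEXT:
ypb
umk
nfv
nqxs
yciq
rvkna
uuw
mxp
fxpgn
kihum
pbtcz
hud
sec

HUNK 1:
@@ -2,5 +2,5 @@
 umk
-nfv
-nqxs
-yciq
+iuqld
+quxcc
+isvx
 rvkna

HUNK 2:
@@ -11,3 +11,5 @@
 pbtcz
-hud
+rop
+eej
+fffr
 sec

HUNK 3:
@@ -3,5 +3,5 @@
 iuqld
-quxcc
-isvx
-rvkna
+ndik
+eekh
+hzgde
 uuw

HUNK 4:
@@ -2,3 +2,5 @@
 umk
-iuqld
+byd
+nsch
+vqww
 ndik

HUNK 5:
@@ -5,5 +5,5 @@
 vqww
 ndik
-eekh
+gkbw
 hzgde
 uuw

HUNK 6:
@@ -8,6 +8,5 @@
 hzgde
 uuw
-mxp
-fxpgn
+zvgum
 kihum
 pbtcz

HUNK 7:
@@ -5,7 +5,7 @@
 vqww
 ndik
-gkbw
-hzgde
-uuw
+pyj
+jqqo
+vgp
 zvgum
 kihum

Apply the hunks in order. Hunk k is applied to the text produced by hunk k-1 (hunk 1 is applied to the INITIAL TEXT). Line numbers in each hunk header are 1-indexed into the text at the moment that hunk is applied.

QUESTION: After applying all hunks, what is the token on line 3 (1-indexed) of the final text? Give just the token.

Hunk 1: at line 2 remove [nfv,nqxs,yciq] add [iuqld,quxcc,isvx] -> 13 lines: ypb umk iuqld quxcc isvx rvkna uuw mxp fxpgn kihum pbtcz hud sec
Hunk 2: at line 11 remove [hud] add [rop,eej,fffr] -> 15 lines: ypb umk iuqld quxcc isvx rvkna uuw mxp fxpgn kihum pbtcz rop eej fffr sec
Hunk 3: at line 3 remove [quxcc,isvx,rvkna] add [ndik,eekh,hzgde] -> 15 lines: ypb umk iuqld ndik eekh hzgde uuw mxp fxpgn kihum pbtcz rop eej fffr sec
Hunk 4: at line 2 remove [iuqld] add [byd,nsch,vqww] -> 17 lines: ypb umk byd nsch vqww ndik eekh hzgde uuw mxp fxpgn kihum pbtcz rop eej fffr sec
Hunk 5: at line 5 remove [eekh] add [gkbw] -> 17 lines: ypb umk byd nsch vqww ndik gkbw hzgde uuw mxp fxpgn kihum pbtcz rop eej fffr sec
Hunk 6: at line 8 remove [mxp,fxpgn] add [zvgum] -> 16 lines: ypb umk byd nsch vqww ndik gkbw hzgde uuw zvgum kihum pbtcz rop eej fffr sec
Hunk 7: at line 5 remove [gkbw,hzgde,uuw] add [pyj,jqqo,vgp] -> 16 lines: ypb umk byd nsch vqww ndik pyj jqqo vgp zvgum kihum pbtcz rop eej fffr sec
Final line 3: byd

Answer: byd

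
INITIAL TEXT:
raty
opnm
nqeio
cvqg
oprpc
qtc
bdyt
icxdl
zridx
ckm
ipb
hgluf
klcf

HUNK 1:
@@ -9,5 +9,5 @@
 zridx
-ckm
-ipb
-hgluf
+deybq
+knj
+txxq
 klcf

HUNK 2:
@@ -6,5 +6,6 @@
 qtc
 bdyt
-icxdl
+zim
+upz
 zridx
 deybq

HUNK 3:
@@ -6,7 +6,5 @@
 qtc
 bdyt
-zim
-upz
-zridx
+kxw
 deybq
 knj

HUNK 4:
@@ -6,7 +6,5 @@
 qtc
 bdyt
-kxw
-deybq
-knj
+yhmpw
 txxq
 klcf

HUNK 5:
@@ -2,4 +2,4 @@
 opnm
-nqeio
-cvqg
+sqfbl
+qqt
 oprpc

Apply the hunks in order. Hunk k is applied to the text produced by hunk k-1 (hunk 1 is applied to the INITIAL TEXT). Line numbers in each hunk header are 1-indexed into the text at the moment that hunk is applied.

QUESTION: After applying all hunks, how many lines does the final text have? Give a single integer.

Hunk 1: at line 9 remove [ckm,ipb,hgluf] add [deybq,knj,txxq] -> 13 lines: raty opnm nqeio cvqg oprpc qtc bdyt icxdl zridx deybq knj txxq klcf
Hunk 2: at line 6 remove [icxdl] add [zim,upz] -> 14 lines: raty opnm nqeio cvqg oprpc qtc bdyt zim upz zridx deybq knj txxq klcf
Hunk 3: at line 6 remove [zim,upz,zridx] add [kxw] -> 12 lines: raty opnm nqeio cvqg oprpc qtc bdyt kxw deybq knj txxq klcf
Hunk 4: at line 6 remove [kxw,deybq,knj] add [yhmpw] -> 10 lines: raty opnm nqeio cvqg oprpc qtc bdyt yhmpw txxq klcf
Hunk 5: at line 2 remove [nqeio,cvqg] add [sqfbl,qqt] -> 10 lines: raty opnm sqfbl qqt oprpc qtc bdyt yhmpw txxq klcf
Final line count: 10

Answer: 10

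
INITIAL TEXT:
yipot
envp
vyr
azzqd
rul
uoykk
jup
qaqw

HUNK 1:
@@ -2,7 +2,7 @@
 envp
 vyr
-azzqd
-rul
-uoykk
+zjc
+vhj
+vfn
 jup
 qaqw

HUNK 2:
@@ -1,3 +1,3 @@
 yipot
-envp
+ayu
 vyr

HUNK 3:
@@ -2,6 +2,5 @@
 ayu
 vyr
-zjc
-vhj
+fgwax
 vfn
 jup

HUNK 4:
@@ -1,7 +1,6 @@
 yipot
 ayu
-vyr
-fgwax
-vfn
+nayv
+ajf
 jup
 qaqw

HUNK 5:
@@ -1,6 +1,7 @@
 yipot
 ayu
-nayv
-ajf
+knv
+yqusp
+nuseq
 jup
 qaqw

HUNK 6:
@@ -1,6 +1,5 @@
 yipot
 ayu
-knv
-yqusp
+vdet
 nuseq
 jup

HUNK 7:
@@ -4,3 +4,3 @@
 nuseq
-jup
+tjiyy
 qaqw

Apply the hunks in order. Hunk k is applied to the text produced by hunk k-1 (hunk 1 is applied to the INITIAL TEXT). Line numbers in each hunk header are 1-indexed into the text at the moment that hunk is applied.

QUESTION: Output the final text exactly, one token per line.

Answer: yipot
ayu
vdet
nuseq
tjiyy
qaqw

Derivation:
Hunk 1: at line 2 remove [azzqd,rul,uoykk] add [zjc,vhj,vfn] -> 8 lines: yipot envp vyr zjc vhj vfn jup qaqw
Hunk 2: at line 1 remove [envp] add [ayu] -> 8 lines: yipot ayu vyr zjc vhj vfn jup qaqw
Hunk 3: at line 2 remove [zjc,vhj] add [fgwax] -> 7 lines: yipot ayu vyr fgwax vfn jup qaqw
Hunk 4: at line 1 remove [vyr,fgwax,vfn] add [nayv,ajf] -> 6 lines: yipot ayu nayv ajf jup qaqw
Hunk 5: at line 1 remove [nayv,ajf] add [knv,yqusp,nuseq] -> 7 lines: yipot ayu knv yqusp nuseq jup qaqw
Hunk 6: at line 1 remove [knv,yqusp] add [vdet] -> 6 lines: yipot ayu vdet nuseq jup qaqw
Hunk 7: at line 4 remove [jup] add [tjiyy] -> 6 lines: yipot ayu vdet nuseq tjiyy qaqw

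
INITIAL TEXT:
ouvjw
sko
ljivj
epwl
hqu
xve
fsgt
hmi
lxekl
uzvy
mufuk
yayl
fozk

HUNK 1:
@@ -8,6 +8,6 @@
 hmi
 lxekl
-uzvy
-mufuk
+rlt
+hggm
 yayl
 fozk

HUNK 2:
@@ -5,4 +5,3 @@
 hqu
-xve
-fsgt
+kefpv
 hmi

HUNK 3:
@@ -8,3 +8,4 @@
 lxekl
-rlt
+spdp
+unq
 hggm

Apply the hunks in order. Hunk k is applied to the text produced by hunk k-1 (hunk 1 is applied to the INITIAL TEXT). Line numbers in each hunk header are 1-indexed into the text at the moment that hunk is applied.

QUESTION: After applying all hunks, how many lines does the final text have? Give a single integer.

Hunk 1: at line 8 remove [uzvy,mufuk] add [rlt,hggm] -> 13 lines: ouvjw sko ljivj epwl hqu xve fsgt hmi lxekl rlt hggm yayl fozk
Hunk 2: at line 5 remove [xve,fsgt] add [kefpv] -> 12 lines: ouvjw sko ljivj epwl hqu kefpv hmi lxekl rlt hggm yayl fozk
Hunk 3: at line 8 remove [rlt] add [spdp,unq] -> 13 lines: ouvjw sko ljivj epwl hqu kefpv hmi lxekl spdp unq hggm yayl fozk
Final line count: 13

Answer: 13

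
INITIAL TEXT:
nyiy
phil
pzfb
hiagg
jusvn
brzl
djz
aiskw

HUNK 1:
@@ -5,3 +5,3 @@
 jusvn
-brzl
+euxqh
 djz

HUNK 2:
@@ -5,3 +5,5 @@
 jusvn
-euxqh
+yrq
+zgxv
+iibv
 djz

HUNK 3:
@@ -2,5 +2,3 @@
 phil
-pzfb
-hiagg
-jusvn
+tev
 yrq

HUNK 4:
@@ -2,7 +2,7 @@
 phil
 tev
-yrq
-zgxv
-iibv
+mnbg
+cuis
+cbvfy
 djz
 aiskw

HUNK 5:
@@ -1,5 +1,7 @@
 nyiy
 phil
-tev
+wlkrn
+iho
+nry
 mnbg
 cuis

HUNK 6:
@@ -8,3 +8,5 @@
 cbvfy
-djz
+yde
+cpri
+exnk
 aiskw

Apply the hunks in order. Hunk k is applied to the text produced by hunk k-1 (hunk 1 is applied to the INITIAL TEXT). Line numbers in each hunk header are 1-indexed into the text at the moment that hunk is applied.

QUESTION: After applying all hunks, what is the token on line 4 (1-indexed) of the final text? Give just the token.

Answer: iho

Derivation:
Hunk 1: at line 5 remove [brzl] add [euxqh] -> 8 lines: nyiy phil pzfb hiagg jusvn euxqh djz aiskw
Hunk 2: at line 5 remove [euxqh] add [yrq,zgxv,iibv] -> 10 lines: nyiy phil pzfb hiagg jusvn yrq zgxv iibv djz aiskw
Hunk 3: at line 2 remove [pzfb,hiagg,jusvn] add [tev] -> 8 lines: nyiy phil tev yrq zgxv iibv djz aiskw
Hunk 4: at line 2 remove [yrq,zgxv,iibv] add [mnbg,cuis,cbvfy] -> 8 lines: nyiy phil tev mnbg cuis cbvfy djz aiskw
Hunk 5: at line 1 remove [tev] add [wlkrn,iho,nry] -> 10 lines: nyiy phil wlkrn iho nry mnbg cuis cbvfy djz aiskw
Hunk 6: at line 8 remove [djz] add [yde,cpri,exnk] -> 12 lines: nyiy phil wlkrn iho nry mnbg cuis cbvfy yde cpri exnk aiskw
Final line 4: iho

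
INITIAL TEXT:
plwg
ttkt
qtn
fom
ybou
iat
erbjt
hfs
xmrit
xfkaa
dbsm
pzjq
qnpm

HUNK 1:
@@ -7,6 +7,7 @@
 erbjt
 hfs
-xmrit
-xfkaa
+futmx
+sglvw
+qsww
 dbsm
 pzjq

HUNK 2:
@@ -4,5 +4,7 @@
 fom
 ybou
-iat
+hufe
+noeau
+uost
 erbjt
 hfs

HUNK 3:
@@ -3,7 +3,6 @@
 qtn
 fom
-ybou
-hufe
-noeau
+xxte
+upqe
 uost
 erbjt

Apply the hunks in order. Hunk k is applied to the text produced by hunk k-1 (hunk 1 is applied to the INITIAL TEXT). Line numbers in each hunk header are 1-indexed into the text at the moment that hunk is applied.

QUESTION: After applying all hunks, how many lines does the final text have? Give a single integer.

Answer: 15

Derivation:
Hunk 1: at line 7 remove [xmrit,xfkaa] add [futmx,sglvw,qsww] -> 14 lines: plwg ttkt qtn fom ybou iat erbjt hfs futmx sglvw qsww dbsm pzjq qnpm
Hunk 2: at line 4 remove [iat] add [hufe,noeau,uost] -> 16 lines: plwg ttkt qtn fom ybou hufe noeau uost erbjt hfs futmx sglvw qsww dbsm pzjq qnpm
Hunk 3: at line 3 remove [ybou,hufe,noeau] add [xxte,upqe] -> 15 lines: plwg ttkt qtn fom xxte upqe uost erbjt hfs futmx sglvw qsww dbsm pzjq qnpm
Final line count: 15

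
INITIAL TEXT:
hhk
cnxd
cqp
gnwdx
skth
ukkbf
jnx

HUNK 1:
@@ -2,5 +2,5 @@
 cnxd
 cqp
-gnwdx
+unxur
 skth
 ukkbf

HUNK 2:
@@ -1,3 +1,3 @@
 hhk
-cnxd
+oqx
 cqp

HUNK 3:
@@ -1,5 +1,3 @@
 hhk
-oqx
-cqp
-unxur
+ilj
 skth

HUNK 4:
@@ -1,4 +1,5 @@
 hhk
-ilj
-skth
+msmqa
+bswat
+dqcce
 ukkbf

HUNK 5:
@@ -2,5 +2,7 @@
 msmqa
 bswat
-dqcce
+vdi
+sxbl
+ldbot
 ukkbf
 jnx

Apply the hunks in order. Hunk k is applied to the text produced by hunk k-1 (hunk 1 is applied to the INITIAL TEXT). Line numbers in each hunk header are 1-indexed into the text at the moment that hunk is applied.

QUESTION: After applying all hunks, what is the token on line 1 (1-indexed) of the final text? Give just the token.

Answer: hhk

Derivation:
Hunk 1: at line 2 remove [gnwdx] add [unxur] -> 7 lines: hhk cnxd cqp unxur skth ukkbf jnx
Hunk 2: at line 1 remove [cnxd] add [oqx] -> 7 lines: hhk oqx cqp unxur skth ukkbf jnx
Hunk 3: at line 1 remove [oqx,cqp,unxur] add [ilj] -> 5 lines: hhk ilj skth ukkbf jnx
Hunk 4: at line 1 remove [ilj,skth] add [msmqa,bswat,dqcce] -> 6 lines: hhk msmqa bswat dqcce ukkbf jnx
Hunk 5: at line 2 remove [dqcce] add [vdi,sxbl,ldbot] -> 8 lines: hhk msmqa bswat vdi sxbl ldbot ukkbf jnx
Final line 1: hhk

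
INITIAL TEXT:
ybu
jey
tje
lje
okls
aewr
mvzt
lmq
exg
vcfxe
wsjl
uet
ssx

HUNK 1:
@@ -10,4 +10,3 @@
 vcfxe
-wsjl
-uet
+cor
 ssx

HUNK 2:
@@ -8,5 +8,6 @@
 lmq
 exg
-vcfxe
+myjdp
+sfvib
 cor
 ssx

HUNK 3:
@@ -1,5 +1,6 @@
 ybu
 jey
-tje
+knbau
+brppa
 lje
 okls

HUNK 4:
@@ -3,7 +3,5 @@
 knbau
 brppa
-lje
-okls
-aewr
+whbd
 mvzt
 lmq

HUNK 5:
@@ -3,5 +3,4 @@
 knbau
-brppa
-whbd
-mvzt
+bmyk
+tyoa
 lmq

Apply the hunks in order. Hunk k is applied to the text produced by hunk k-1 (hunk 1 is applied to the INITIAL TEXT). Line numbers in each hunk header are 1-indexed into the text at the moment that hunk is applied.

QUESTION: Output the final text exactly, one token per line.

Hunk 1: at line 10 remove [wsjl,uet] add [cor] -> 12 lines: ybu jey tje lje okls aewr mvzt lmq exg vcfxe cor ssx
Hunk 2: at line 8 remove [vcfxe] add [myjdp,sfvib] -> 13 lines: ybu jey tje lje okls aewr mvzt lmq exg myjdp sfvib cor ssx
Hunk 3: at line 1 remove [tje] add [knbau,brppa] -> 14 lines: ybu jey knbau brppa lje okls aewr mvzt lmq exg myjdp sfvib cor ssx
Hunk 4: at line 3 remove [lje,okls,aewr] add [whbd] -> 12 lines: ybu jey knbau brppa whbd mvzt lmq exg myjdp sfvib cor ssx
Hunk 5: at line 3 remove [brppa,whbd,mvzt] add [bmyk,tyoa] -> 11 lines: ybu jey knbau bmyk tyoa lmq exg myjdp sfvib cor ssx

Answer: ybu
jey
knbau
bmyk
tyoa
lmq
exg
myjdp
sfvib
cor
ssx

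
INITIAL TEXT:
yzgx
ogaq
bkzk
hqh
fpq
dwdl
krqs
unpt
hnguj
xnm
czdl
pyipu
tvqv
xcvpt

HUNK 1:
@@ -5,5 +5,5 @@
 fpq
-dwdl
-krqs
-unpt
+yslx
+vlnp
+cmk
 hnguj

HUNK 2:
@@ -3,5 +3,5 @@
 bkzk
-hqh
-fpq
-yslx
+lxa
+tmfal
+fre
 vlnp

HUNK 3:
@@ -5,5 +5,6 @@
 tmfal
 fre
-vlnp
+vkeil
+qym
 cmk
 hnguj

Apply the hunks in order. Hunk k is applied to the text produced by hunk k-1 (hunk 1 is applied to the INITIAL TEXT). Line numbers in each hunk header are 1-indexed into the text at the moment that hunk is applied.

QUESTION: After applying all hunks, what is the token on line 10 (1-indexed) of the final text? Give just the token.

Hunk 1: at line 5 remove [dwdl,krqs,unpt] add [yslx,vlnp,cmk] -> 14 lines: yzgx ogaq bkzk hqh fpq yslx vlnp cmk hnguj xnm czdl pyipu tvqv xcvpt
Hunk 2: at line 3 remove [hqh,fpq,yslx] add [lxa,tmfal,fre] -> 14 lines: yzgx ogaq bkzk lxa tmfal fre vlnp cmk hnguj xnm czdl pyipu tvqv xcvpt
Hunk 3: at line 5 remove [vlnp] add [vkeil,qym] -> 15 lines: yzgx ogaq bkzk lxa tmfal fre vkeil qym cmk hnguj xnm czdl pyipu tvqv xcvpt
Final line 10: hnguj

Answer: hnguj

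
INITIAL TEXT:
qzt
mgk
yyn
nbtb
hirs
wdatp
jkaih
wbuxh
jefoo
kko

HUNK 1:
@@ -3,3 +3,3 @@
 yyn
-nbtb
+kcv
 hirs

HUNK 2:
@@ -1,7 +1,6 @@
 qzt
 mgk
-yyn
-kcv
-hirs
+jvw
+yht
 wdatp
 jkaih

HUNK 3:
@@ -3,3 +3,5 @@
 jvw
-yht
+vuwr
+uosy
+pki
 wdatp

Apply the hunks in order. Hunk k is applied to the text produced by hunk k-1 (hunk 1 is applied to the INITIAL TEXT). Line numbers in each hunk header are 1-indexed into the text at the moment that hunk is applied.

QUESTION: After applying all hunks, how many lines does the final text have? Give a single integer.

Hunk 1: at line 3 remove [nbtb] add [kcv] -> 10 lines: qzt mgk yyn kcv hirs wdatp jkaih wbuxh jefoo kko
Hunk 2: at line 1 remove [yyn,kcv,hirs] add [jvw,yht] -> 9 lines: qzt mgk jvw yht wdatp jkaih wbuxh jefoo kko
Hunk 3: at line 3 remove [yht] add [vuwr,uosy,pki] -> 11 lines: qzt mgk jvw vuwr uosy pki wdatp jkaih wbuxh jefoo kko
Final line count: 11

Answer: 11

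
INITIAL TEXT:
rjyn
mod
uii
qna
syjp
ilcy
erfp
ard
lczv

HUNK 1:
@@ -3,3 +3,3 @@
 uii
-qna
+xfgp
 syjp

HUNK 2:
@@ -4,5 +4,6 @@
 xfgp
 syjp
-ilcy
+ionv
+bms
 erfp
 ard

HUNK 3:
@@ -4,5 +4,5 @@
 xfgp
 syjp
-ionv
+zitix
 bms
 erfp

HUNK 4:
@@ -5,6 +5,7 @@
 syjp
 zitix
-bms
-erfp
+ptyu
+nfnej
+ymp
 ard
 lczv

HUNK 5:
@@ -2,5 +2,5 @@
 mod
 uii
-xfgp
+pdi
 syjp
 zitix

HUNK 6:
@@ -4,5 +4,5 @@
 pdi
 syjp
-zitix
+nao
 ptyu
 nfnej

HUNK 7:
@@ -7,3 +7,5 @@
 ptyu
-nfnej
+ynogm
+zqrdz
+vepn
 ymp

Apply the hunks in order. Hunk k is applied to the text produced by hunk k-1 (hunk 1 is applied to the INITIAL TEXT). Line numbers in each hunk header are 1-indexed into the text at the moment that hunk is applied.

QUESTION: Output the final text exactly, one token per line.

Answer: rjyn
mod
uii
pdi
syjp
nao
ptyu
ynogm
zqrdz
vepn
ymp
ard
lczv

Derivation:
Hunk 1: at line 3 remove [qna] add [xfgp] -> 9 lines: rjyn mod uii xfgp syjp ilcy erfp ard lczv
Hunk 2: at line 4 remove [ilcy] add [ionv,bms] -> 10 lines: rjyn mod uii xfgp syjp ionv bms erfp ard lczv
Hunk 3: at line 4 remove [ionv] add [zitix] -> 10 lines: rjyn mod uii xfgp syjp zitix bms erfp ard lczv
Hunk 4: at line 5 remove [bms,erfp] add [ptyu,nfnej,ymp] -> 11 lines: rjyn mod uii xfgp syjp zitix ptyu nfnej ymp ard lczv
Hunk 5: at line 2 remove [xfgp] add [pdi] -> 11 lines: rjyn mod uii pdi syjp zitix ptyu nfnej ymp ard lczv
Hunk 6: at line 4 remove [zitix] add [nao] -> 11 lines: rjyn mod uii pdi syjp nao ptyu nfnej ymp ard lczv
Hunk 7: at line 7 remove [nfnej] add [ynogm,zqrdz,vepn] -> 13 lines: rjyn mod uii pdi syjp nao ptyu ynogm zqrdz vepn ymp ard lczv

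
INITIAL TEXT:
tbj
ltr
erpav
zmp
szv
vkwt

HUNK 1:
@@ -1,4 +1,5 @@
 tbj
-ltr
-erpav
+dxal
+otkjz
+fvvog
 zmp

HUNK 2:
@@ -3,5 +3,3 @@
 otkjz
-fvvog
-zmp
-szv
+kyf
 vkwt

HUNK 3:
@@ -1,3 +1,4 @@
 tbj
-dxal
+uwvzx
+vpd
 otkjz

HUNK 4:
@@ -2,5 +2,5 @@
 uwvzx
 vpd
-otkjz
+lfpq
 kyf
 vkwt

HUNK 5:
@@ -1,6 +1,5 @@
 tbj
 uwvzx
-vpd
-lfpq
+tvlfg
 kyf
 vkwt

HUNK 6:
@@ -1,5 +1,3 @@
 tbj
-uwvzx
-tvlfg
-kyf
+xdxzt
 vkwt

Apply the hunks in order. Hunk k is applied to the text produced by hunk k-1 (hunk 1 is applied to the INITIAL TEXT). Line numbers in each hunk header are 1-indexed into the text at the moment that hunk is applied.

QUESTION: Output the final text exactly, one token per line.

Hunk 1: at line 1 remove [ltr,erpav] add [dxal,otkjz,fvvog] -> 7 lines: tbj dxal otkjz fvvog zmp szv vkwt
Hunk 2: at line 3 remove [fvvog,zmp,szv] add [kyf] -> 5 lines: tbj dxal otkjz kyf vkwt
Hunk 3: at line 1 remove [dxal] add [uwvzx,vpd] -> 6 lines: tbj uwvzx vpd otkjz kyf vkwt
Hunk 4: at line 2 remove [otkjz] add [lfpq] -> 6 lines: tbj uwvzx vpd lfpq kyf vkwt
Hunk 5: at line 1 remove [vpd,lfpq] add [tvlfg] -> 5 lines: tbj uwvzx tvlfg kyf vkwt
Hunk 6: at line 1 remove [uwvzx,tvlfg,kyf] add [xdxzt] -> 3 lines: tbj xdxzt vkwt

Answer: tbj
xdxzt
vkwt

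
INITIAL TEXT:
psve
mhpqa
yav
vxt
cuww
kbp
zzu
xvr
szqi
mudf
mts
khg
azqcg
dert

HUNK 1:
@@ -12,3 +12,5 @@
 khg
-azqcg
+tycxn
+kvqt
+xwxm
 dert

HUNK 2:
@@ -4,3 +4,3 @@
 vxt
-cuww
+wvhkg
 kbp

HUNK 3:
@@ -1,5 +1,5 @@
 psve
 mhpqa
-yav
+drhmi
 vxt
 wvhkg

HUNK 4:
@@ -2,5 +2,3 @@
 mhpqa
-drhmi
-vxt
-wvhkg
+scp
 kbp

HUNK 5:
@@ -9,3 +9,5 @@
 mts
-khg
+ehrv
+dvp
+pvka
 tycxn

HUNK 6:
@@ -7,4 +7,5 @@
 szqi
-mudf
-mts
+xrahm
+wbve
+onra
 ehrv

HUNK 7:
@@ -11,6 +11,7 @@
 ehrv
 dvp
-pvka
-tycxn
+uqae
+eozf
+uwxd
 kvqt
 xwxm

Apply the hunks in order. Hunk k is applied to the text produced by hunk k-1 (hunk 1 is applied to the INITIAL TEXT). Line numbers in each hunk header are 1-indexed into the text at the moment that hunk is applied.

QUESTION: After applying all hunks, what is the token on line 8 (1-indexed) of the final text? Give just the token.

Answer: xrahm

Derivation:
Hunk 1: at line 12 remove [azqcg] add [tycxn,kvqt,xwxm] -> 16 lines: psve mhpqa yav vxt cuww kbp zzu xvr szqi mudf mts khg tycxn kvqt xwxm dert
Hunk 2: at line 4 remove [cuww] add [wvhkg] -> 16 lines: psve mhpqa yav vxt wvhkg kbp zzu xvr szqi mudf mts khg tycxn kvqt xwxm dert
Hunk 3: at line 1 remove [yav] add [drhmi] -> 16 lines: psve mhpqa drhmi vxt wvhkg kbp zzu xvr szqi mudf mts khg tycxn kvqt xwxm dert
Hunk 4: at line 2 remove [drhmi,vxt,wvhkg] add [scp] -> 14 lines: psve mhpqa scp kbp zzu xvr szqi mudf mts khg tycxn kvqt xwxm dert
Hunk 5: at line 9 remove [khg] add [ehrv,dvp,pvka] -> 16 lines: psve mhpqa scp kbp zzu xvr szqi mudf mts ehrv dvp pvka tycxn kvqt xwxm dert
Hunk 6: at line 7 remove [mudf,mts] add [xrahm,wbve,onra] -> 17 lines: psve mhpqa scp kbp zzu xvr szqi xrahm wbve onra ehrv dvp pvka tycxn kvqt xwxm dert
Hunk 7: at line 11 remove [pvka,tycxn] add [uqae,eozf,uwxd] -> 18 lines: psve mhpqa scp kbp zzu xvr szqi xrahm wbve onra ehrv dvp uqae eozf uwxd kvqt xwxm dert
Final line 8: xrahm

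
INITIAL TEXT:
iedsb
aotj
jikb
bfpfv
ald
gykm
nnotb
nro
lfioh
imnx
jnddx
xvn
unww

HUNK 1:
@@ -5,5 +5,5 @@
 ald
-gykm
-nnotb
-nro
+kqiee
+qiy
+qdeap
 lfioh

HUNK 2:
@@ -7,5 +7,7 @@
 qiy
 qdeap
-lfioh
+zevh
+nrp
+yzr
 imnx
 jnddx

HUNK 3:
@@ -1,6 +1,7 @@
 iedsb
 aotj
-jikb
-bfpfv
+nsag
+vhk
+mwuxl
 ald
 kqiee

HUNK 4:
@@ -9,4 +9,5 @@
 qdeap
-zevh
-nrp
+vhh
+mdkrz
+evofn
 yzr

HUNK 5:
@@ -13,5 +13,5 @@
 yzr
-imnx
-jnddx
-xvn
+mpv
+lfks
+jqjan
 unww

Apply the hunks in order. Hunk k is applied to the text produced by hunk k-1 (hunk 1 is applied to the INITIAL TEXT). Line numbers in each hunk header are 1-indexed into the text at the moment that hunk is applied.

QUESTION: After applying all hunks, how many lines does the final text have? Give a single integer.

Hunk 1: at line 5 remove [gykm,nnotb,nro] add [kqiee,qiy,qdeap] -> 13 lines: iedsb aotj jikb bfpfv ald kqiee qiy qdeap lfioh imnx jnddx xvn unww
Hunk 2: at line 7 remove [lfioh] add [zevh,nrp,yzr] -> 15 lines: iedsb aotj jikb bfpfv ald kqiee qiy qdeap zevh nrp yzr imnx jnddx xvn unww
Hunk 3: at line 1 remove [jikb,bfpfv] add [nsag,vhk,mwuxl] -> 16 lines: iedsb aotj nsag vhk mwuxl ald kqiee qiy qdeap zevh nrp yzr imnx jnddx xvn unww
Hunk 4: at line 9 remove [zevh,nrp] add [vhh,mdkrz,evofn] -> 17 lines: iedsb aotj nsag vhk mwuxl ald kqiee qiy qdeap vhh mdkrz evofn yzr imnx jnddx xvn unww
Hunk 5: at line 13 remove [imnx,jnddx,xvn] add [mpv,lfks,jqjan] -> 17 lines: iedsb aotj nsag vhk mwuxl ald kqiee qiy qdeap vhh mdkrz evofn yzr mpv lfks jqjan unww
Final line count: 17

Answer: 17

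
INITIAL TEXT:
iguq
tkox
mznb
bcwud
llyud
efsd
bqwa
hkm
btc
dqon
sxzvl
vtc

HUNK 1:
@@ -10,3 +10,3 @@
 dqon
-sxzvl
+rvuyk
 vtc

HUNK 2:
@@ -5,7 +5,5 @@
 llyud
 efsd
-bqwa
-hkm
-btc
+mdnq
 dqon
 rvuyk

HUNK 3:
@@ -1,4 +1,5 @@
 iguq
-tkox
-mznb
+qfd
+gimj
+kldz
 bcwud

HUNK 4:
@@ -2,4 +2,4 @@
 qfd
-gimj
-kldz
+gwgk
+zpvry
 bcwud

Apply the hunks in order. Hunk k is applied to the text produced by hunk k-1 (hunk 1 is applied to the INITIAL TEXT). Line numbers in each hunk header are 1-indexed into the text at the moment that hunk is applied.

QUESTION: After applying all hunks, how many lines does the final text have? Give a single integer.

Answer: 11

Derivation:
Hunk 1: at line 10 remove [sxzvl] add [rvuyk] -> 12 lines: iguq tkox mznb bcwud llyud efsd bqwa hkm btc dqon rvuyk vtc
Hunk 2: at line 5 remove [bqwa,hkm,btc] add [mdnq] -> 10 lines: iguq tkox mznb bcwud llyud efsd mdnq dqon rvuyk vtc
Hunk 3: at line 1 remove [tkox,mznb] add [qfd,gimj,kldz] -> 11 lines: iguq qfd gimj kldz bcwud llyud efsd mdnq dqon rvuyk vtc
Hunk 4: at line 2 remove [gimj,kldz] add [gwgk,zpvry] -> 11 lines: iguq qfd gwgk zpvry bcwud llyud efsd mdnq dqon rvuyk vtc
Final line count: 11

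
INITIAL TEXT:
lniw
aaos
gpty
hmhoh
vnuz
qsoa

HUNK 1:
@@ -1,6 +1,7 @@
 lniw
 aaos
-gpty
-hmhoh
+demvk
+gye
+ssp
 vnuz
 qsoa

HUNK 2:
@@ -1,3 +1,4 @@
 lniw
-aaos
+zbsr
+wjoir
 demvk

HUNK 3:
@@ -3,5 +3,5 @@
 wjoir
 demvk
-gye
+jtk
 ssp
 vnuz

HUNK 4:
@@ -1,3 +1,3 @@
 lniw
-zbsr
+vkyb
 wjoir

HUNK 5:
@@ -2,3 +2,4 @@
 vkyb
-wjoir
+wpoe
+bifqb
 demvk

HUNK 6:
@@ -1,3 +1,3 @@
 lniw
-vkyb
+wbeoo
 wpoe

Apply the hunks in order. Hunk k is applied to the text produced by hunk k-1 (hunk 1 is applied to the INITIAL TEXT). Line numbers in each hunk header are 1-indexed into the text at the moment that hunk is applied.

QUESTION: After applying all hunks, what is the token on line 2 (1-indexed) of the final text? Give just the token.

Hunk 1: at line 1 remove [gpty,hmhoh] add [demvk,gye,ssp] -> 7 lines: lniw aaos demvk gye ssp vnuz qsoa
Hunk 2: at line 1 remove [aaos] add [zbsr,wjoir] -> 8 lines: lniw zbsr wjoir demvk gye ssp vnuz qsoa
Hunk 3: at line 3 remove [gye] add [jtk] -> 8 lines: lniw zbsr wjoir demvk jtk ssp vnuz qsoa
Hunk 4: at line 1 remove [zbsr] add [vkyb] -> 8 lines: lniw vkyb wjoir demvk jtk ssp vnuz qsoa
Hunk 5: at line 2 remove [wjoir] add [wpoe,bifqb] -> 9 lines: lniw vkyb wpoe bifqb demvk jtk ssp vnuz qsoa
Hunk 6: at line 1 remove [vkyb] add [wbeoo] -> 9 lines: lniw wbeoo wpoe bifqb demvk jtk ssp vnuz qsoa
Final line 2: wbeoo

Answer: wbeoo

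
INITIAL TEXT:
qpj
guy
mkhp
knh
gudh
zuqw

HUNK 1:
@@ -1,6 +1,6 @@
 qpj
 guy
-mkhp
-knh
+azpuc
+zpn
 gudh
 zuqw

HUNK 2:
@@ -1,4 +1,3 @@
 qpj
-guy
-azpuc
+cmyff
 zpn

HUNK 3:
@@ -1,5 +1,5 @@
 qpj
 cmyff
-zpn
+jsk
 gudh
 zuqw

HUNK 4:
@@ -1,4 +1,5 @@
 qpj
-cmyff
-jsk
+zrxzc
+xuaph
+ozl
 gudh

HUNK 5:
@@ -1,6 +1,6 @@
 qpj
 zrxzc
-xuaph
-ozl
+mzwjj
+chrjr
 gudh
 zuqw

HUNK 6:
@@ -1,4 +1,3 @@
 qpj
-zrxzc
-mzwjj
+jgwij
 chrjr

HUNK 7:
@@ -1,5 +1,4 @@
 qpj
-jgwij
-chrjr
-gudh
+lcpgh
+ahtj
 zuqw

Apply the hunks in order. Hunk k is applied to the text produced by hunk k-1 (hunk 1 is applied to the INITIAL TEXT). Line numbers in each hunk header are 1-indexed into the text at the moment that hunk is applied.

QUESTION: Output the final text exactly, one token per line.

Answer: qpj
lcpgh
ahtj
zuqw

Derivation:
Hunk 1: at line 1 remove [mkhp,knh] add [azpuc,zpn] -> 6 lines: qpj guy azpuc zpn gudh zuqw
Hunk 2: at line 1 remove [guy,azpuc] add [cmyff] -> 5 lines: qpj cmyff zpn gudh zuqw
Hunk 3: at line 1 remove [zpn] add [jsk] -> 5 lines: qpj cmyff jsk gudh zuqw
Hunk 4: at line 1 remove [cmyff,jsk] add [zrxzc,xuaph,ozl] -> 6 lines: qpj zrxzc xuaph ozl gudh zuqw
Hunk 5: at line 1 remove [xuaph,ozl] add [mzwjj,chrjr] -> 6 lines: qpj zrxzc mzwjj chrjr gudh zuqw
Hunk 6: at line 1 remove [zrxzc,mzwjj] add [jgwij] -> 5 lines: qpj jgwij chrjr gudh zuqw
Hunk 7: at line 1 remove [jgwij,chrjr,gudh] add [lcpgh,ahtj] -> 4 lines: qpj lcpgh ahtj zuqw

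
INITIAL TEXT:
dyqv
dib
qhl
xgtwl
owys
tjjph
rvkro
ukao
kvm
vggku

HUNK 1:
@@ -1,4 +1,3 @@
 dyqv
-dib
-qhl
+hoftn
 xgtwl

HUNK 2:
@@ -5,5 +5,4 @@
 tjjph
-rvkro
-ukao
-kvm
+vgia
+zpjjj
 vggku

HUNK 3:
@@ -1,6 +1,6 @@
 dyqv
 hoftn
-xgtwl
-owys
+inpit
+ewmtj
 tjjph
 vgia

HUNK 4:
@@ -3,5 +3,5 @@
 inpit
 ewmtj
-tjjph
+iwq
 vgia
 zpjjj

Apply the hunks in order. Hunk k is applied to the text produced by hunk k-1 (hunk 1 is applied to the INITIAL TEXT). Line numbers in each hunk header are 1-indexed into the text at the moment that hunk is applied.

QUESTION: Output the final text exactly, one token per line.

Answer: dyqv
hoftn
inpit
ewmtj
iwq
vgia
zpjjj
vggku

Derivation:
Hunk 1: at line 1 remove [dib,qhl] add [hoftn] -> 9 lines: dyqv hoftn xgtwl owys tjjph rvkro ukao kvm vggku
Hunk 2: at line 5 remove [rvkro,ukao,kvm] add [vgia,zpjjj] -> 8 lines: dyqv hoftn xgtwl owys tjjph vgia zpjjj vggku
Hunk 3: at line 1 remove [xgtwl,owys] add [inpit,ewmtj] -> 8 lines: dyqv hoftn inpit ewmtj tjjph vgia zpjjj vggku
Hunk 4: at line 3 remove [tjjph] add [iwq] -> 8 lines: dyqv hoftn inpit ewmtj iwq vgia zpjjj vggku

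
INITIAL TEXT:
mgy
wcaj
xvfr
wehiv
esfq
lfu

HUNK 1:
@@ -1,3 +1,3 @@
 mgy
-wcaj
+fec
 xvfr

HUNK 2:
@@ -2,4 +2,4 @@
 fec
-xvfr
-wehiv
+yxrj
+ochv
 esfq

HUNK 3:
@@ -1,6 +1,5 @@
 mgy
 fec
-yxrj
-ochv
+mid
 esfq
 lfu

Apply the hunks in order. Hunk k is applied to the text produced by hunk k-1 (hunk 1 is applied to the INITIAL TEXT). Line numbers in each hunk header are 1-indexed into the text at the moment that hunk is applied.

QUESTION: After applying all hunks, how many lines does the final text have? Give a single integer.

Hunk 1: at line 1 remove [wcaj] add [fec] -> 6 lines: mgy fec xvfr wehiv esfq lfu
Hunk 2: at line 2 remove [xvfr,wehiv] add [yxrj,ochv] -> 6 lines: mgy fec yxrj ochv esfq lfu
Hunk 3: at line 1 remove [yxrj,ochv] add [mid] -> 5 lines: mgy fec mid esfq lfu
Final line count: 5

Answer: 5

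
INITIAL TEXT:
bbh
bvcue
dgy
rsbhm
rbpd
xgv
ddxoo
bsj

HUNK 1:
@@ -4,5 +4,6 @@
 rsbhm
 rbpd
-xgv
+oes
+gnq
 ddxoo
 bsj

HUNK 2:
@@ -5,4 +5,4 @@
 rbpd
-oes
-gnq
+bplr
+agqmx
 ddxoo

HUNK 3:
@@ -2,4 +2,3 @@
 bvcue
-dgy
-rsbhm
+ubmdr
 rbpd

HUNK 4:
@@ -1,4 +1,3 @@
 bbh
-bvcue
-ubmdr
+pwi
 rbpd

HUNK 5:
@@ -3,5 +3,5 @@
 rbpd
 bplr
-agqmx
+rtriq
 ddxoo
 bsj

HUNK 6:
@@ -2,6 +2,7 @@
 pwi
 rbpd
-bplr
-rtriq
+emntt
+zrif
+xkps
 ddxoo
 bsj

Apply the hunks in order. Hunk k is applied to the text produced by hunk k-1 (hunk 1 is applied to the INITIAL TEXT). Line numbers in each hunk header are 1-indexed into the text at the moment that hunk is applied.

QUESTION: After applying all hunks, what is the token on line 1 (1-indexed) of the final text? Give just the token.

Answer: bbh

Derivation:
Hunk 1: at line 4 remove [xgv] add [oes,gnq] -> 9 lines: bbh bvcue dgy rsbhm rbpd oes gnq ddxoo bsj
Hunk 2: at line 5 remove [oes,gnq] add [bplr,agqmx] -> 9 lines: bbh bvcue dgy rsbhm rbpd bplr agqmx ddxoo bsj
Hunk 3: at line 2 remove [dgy,rsbhm] add [ubmdr] -> 8 lines: bbh bvcue ubmdr rbpd bplr agqmx ddxoo bsj
Hunk 4: at line 1 remove [bvcue,ubmdr] add [pwi] -> 7 lines: bbh pwi rbpd bplr agqmx ddxoo bsj
Hunk 5: at line 3 remove [agqmx] add [rtriq] -> 7 lines: bbh pwi rbpd bplr rtriq ddxoo bsj
Hunk 6: at line 2 remove [bplr,rtriq] add [emntt,zrif,xkps] -> 8 lines: bbh pwi rbpd emntt zrif xkps ddxoo bsj
Final line 1: bbh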